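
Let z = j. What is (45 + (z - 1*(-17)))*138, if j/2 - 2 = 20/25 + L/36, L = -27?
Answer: 45609/5 ≈ 9121.8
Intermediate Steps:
j = 41/10 (j = 4 + 2*(20/25 - 27/36) = 4 + 2*(20*(1/25) - 27*1/36) = 4 + 2*(⅘ - ¾) = 4 + 2*(1/20) = 4 + ⅒ = 41/10 ≈ 4.1000)
z = 41/10 ≈ 4.1000
(45 + (z - 1*(-17)))*138 = (45 + (41/10 - 1*(-17)))*138 = (45 + (41/10 + 17))*138 = (45 + 211/10)*138 = (661/10)*138 = 45609/5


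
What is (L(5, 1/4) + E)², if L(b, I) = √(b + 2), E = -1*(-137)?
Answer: (137 + √7)² ≈ 19501.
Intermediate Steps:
E = 137
L(b, I) = √(2 + b)
(L(5, 1/4) + E)² = (√(2 + 5) + 137)² = (√7 + 137)² = (137 + √7)²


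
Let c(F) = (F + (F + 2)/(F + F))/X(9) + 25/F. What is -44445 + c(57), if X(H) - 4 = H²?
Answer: -430661243/9690 ≈ -44444.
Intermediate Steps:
X(H) = 4 + H²
c(F) = 25/F + F/85 + (2 + F)/(170*F) (c(F) = (F + (F + 2)/(F + F))/(4 + 9²) + 25/F = (F + (2 + F)/((2*F)))/(4 + 81) + 25/F = (F + (2 + F)*(1/(2*F)))/85 + 25/F = (F + (2 + F)/(2*F))*(1/85) + 25/F = (F/85 + (2 + F)/(170*F)) + 25/F = 25/F + F/85 + (2 + F)/(170*F))
-44445 + c(57) = -44445 + (1/170)*(4252 + 57*(1 + 2*57))/57 = -44445 + (1/170)*(1/57)*(4252 + 57*(1 + 114)) = -44445 + (1/170)*(1/57)*(4252 + 57*115) = -44445 + (1/170)*(1/57)*(4252 + 6555) = -44445 + (1/170)*(1/57)*10807 = -44445 + 10807/9690 = -430661243/9690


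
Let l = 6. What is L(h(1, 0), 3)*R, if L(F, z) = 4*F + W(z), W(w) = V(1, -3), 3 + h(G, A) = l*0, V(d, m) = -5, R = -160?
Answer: 2720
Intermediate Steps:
h(G, A) = -3 (h(G, A) = -3 + 6*0 = -3 + 0 = -3)
W(w) = -5
L(F, z) = -5 + 4*F (L(F, z) = 4*F - 5 = -5 + 4*F)
L(h(1, 0), 3)*R = (-5 + 4*(-3))*(-160) = (-5 - 12)*(-160) = -17*(-160) = 2720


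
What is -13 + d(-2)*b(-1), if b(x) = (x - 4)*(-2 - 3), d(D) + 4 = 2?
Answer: -63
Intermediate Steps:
d(D) = -2 (d(D) = -4 + 2 = -2)
b(x) = 20 - 5*x (b(x) = (-4 + x)*(-5) = 20 - 5*x)
-13 + d(-2)*b(-1) = -13 - 2*(20 - 5*(-1)) = -13 - 2*(20 + 5) = -13 - 2*25 = -13 - 50 = -63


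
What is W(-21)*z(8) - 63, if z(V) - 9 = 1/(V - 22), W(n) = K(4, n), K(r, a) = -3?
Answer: -1257/14 ≈ -89.786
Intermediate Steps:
W(n) = -3
z(V) = 9 + 1/(-22 + V) (z(V) = 9 + 1/(V - 22) = 9 + 1/(-22 + V))
W(-21)*z(8) - 63 = -3*(-197 + 9*8)/(-22 + 8) - 63 = -3*(-197 + 72)/(-14) - 63 = -(-3)*(-125)/14 - 63 = -3*125/14 - 63 = -375/14 - 63 = -1257/14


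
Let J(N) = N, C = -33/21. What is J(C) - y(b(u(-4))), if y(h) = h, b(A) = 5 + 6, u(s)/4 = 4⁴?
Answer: -88/7 ≈ -12.571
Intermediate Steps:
u(s) = 1024 (u(s) = 4*4⁴ = 4*256 = 1024)
b(A) = 11
C = -11/7 (C = -33*1/21 = -11/7 ≈ -1.5714)
J(C) - y(b(u(-4))) = -11/7 - 1*11 = -11/7 - 11 = -88/7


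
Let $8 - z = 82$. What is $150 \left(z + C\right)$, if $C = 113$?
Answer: $5850$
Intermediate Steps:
$z = -74$ ($z = 8 - 82 = -74$)
$150 \left(z + C\right) = 150 \left(-74 + 113\right) = 150 \cdot 39 = 5850$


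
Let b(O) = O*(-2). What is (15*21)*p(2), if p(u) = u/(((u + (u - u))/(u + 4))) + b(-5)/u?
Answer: 3465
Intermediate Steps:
b(O) = -2*O
p(u) = 4 + u + 10/u (p(u) = u/(((u + (u - u))/(u + 4))) + (-2*(-5))/u = u/(((u + 0)/(4 + u))) + 10/u = u/((u/(4 + u))) + 10/u = u*((4 + u)/u) + 10/u = (4 + u) + 10/u = 4 + u + 10/u)
(15*21)*p(2) = (15*21)*(4 + 2 + 10/2) = 315*(4 + 2 + 10*(1/2)) = 315*(4 + 2 + 5) = 315*11 = 3465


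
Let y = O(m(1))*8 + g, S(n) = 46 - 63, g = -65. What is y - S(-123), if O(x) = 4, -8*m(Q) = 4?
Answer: -16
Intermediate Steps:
m(Q) = -1/2 (m(Q) = -1/8*4 = -1/2)
S(n) = -17
y = -33 (y = 4*8 - 65 = 32 - 65 = -33)
y - S(-123) = -33 - 1*(-17) = -33 + 17 = -16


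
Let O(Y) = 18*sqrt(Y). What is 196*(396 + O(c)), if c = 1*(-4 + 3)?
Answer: 77616 + 3528*I ≈ 77616.0 + 3528.0*I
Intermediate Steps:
c = -1 (c = 1*(-1) = -1)
196*(396 + O(c)) = 196*(396 + 18*sqrt(-1)) = 196*(396 + 18*I) = 77616 + 3528*I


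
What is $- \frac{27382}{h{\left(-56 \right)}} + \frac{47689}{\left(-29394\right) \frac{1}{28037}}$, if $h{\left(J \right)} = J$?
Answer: $- \frac{805111925}{17892} \approx -44998.0$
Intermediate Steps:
$- \frac{27382}{h{\left(-56 \right)}} + \frac{47689}{\left(-29394\right) \frac{1}{28037}} = - \frac{27382}{-56} + \frac{47689}{\left(-29394\right) \frac{1}{28037}} = \left(-27382\right) \left(- \frac{1}{56}\right) + \frac{47689}{\left(-29394\right) \frac{1}{28037}} = \frac{13691}{28} + \frac{47689}{- \frac{1278}{1219}} = \frac{13691}{28} + 47689 \left(- \frac{1219}{1278}\right) = \frac{13691}{28} - \frac{58132891}{1278} = - \frac{805111925}{17892}$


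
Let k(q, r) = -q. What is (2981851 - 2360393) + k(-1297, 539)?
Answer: 622755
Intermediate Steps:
(2981851 - 2360393) + k(-1297, 539) = (2981851 - 2360393) - 1*(-1297) = 621458 + 1297 = 622755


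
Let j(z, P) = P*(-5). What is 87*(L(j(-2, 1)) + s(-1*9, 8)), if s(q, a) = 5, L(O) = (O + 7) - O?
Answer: 1044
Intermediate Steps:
j(z, P) = -5*P
L(O) = 7 (L(O) = (7 + O) - O = 7)
87*(L(j(-2, 1)) + s(-1*9, 8)) = 87*(7 + 5) = 87*12 = 1044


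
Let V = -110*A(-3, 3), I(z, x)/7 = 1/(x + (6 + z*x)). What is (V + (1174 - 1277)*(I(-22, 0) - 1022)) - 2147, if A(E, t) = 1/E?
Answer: 206071/2 ≈ 1.0304e+5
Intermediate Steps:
I(z, x) = 7/(6 + x + x*z) (I(z, x) = 7/(x + (6 + z*x)) = 7/(x + (6 + x*z)) = 7/(6 + x + x*z))
V = 110/3 (V = -110/(-3) = -110*(-⅓) = 110/3 ≈ 36.667)
(V + (1174 - 1277)*(I(-22, 0) - 1022)) - 2147 = (110/3 + (1174 - 1277)*(7/(6 + 0 + 0*(-22)) - 1022)) - 2147 = (110/3 - 103*(7/(6 + 0 + 0) - 1022)) - 2147 = (110/3 - 103*(7/6 - 1022)) - 2147 = (110/3 - 103*(-6125/6)) - 2147 = (110/3 + 630875/6) - 2147 = 210365/2 - 2147 = 206071/2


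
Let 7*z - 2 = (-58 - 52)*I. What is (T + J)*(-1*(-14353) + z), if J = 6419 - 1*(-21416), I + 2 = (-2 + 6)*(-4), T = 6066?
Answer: 496179879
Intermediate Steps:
I = -18 (I = -2 + (-2 + 6)*(-4) = -2 + 4*(-4) = -2 - 16 = -18)
J = 27835 (J = 6419 + 21416 = 27835)
z = 1982/7 (z = 2/7 + ((-58 - 52)*(-18))/7 = 2/7 + (-110*(-18))/7 = 2/7 + (1/7)*1980 = 2/7 + 1980/7 = 1982/7 ≈ 283.14)
(T + J)*(-1*(-14353) + z) = (6066 + 27835)*(-1*(-14353) + 1982/7) = 33901*(14353 + 1982/7) = 33901*(102453/7) = 496179879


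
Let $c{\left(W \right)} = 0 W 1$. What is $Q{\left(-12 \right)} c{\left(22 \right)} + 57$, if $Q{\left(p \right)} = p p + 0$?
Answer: $57$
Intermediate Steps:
$c{\left(W \right)} = 0$ ($c{\left(W \right)} = 0 \cdot 1 = 0$)
$Q{\left(p \right)} = p^{2}$ ($Q{\left(p \right)} = p^{2} + 0 = p^{2}$)
$Q{\left(-12 \right)} c{\left(22 \right)} + 57 = \left(-12\right)^{2} \cdot 0 + 57 = 144 \cdot 0 + 57 = 0 + 57 = 57$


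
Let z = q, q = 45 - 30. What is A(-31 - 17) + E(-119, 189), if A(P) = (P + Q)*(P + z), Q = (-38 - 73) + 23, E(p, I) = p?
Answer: 4369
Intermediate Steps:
q = 15
z = 15
Q = -88 (Q = -111 + 23 = -88)
A(P) = (-88 + P)*(15 + P) (A(P) = (P - 88)*(P + 15) = (-88 + P)*(15 + P))
A(-31 - 17) + E(-119, 189) = (-1320 + (-31 - 17)² - 73*(-31 - 17)) - 119 = (-1320 + (-48)² - 73*(-48)) - 119 = (-1320 + 2304 + 3504) - 119 = 4488 - 119 = 4369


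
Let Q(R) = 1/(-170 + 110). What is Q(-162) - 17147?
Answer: -1028821/60 ≈ -17147.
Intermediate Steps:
Q(R) = -1/60 (Q(R) = 1/(-60) = -1/60)
Q(-162) - 17147 = -1/60 - 17147 = -1028821/60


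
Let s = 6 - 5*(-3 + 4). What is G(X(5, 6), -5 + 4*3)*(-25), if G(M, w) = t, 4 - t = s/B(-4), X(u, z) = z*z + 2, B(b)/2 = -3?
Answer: -625/6 ≈ -104.17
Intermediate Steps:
B(b) = -6 (B(b) = 2*(-3) = -6)
s = 1 (s = 6 - 5*1 = 6 - 5 = 1)
X(u, z) = 2 + z² (X(u, z) = z² + 2 = 2 + z²)
t = 25/6 (t = 4 - 1/(-6) = 4 - (-1)/6 = 4 - 1*(-⅙) = 4 + ⅙ = 25/6 ≈ 4.1667)
G(M, w) = 25/6
G(X(5, 6), -5 + 4*3)*(-25) = (25/6)*(-25) = -625/6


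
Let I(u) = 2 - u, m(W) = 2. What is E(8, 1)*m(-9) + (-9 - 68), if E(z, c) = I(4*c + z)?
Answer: -97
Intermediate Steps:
E(z, c) = 2 - z - 4*c (E(z, c) = 2 - (4*c + z) = 2 - (z + 4*c) = 2 + (-z - 4*c) = 2 - z - 4*c)
E(8, 1)*m(-9) + (-9 - 68) = (2 - 1*8 - 4*1)*2 + (-9 - 68) = (2 - 8 - 4)*2 - 77 = -10*2 - 77 = -20 - 77 = -97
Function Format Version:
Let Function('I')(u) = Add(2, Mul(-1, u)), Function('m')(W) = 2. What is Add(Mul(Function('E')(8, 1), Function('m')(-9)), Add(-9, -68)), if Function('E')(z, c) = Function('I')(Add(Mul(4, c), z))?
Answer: -97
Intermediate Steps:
Function('E')(z, c) = Add(2, Mul(-1, z), Mul(-4, c)) (Function('E')(z, c) = Add(2, Mul(-1, Add(Mul(4, c), z))) = Add(2, Mul(-1, Add(z, Mul(4, c)))) = Add(2, Add(Mul(-1, z), Mul(-4, c))) = Add(2, Mul(-1, z), Mul(-4, c)))
Add(Mul(Function('E')(8, 1), Function('m')(-9)), Add(-9, -68)) = Add(Mul(Add(2, Mul(-1, 8), Mul(-4, 1)), 2), Add(-9, -68)) = Add(Mul(Add(2, -8, -4), 2), -77) = Add(Mul(-10, 2), -77) = Add(-20, -77) = -97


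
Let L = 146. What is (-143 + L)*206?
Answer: 618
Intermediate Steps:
(-143 + L)*206 = (-143 + 146)*206 = 3*206 = 618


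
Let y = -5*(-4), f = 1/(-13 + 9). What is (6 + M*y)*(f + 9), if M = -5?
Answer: -1645/2 ≈ -822.50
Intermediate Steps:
f = -1/4 (f = 1/(-4) = -1/4 ≈ -0.25000)
y = 20
(6 + M*y)*(f + 9) = (6 - 5*20)*(-1/4 + 9) = (6 - 100)*(35/4) = -94*35/4 = -1645/2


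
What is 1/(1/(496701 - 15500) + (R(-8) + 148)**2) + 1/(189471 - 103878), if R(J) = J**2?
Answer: 62814534938/1851128177287785 ≈ 3.3933e-5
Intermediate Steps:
1/(1/(496701 - 15500) + (R(-8) + 148)**2) + 1/(189471 - 103878) = 1/(1/(496701 - 15500) + ((-8)**2 + 148)**2) + 1/(189471 - 103878) = 1/(1/481201 + (64 + 148)**2) + 1/85593 = 1/(1/481201 + 212**2) + 1/85593 = 1/(1/481201 + 44944) + 1/85593 = 1/(21627097745/481201) + 1/85593 = 481201/21627097745 + 1/85593 = 62814534938/1851128177287785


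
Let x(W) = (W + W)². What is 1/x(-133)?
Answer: 1/70756 ≈ 1.4133e-5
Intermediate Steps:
x(W) = 4*W² (x(W) = (2*W)² = 4*W²)
1/x(-133) = 1/(4*(-133)²) = 1/(4*17689) = 1/70756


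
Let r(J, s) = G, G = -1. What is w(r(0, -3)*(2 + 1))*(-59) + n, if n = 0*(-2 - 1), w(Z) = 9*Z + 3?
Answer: 1416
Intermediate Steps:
r(J, s) = -1
w(Z) = 3 + 9*Z
n = 0 (n = 0*(-3) = 0)
w(r(0, -3)*(2 + 1))*(-59) + n = (3 + 9*(-(2 + 1)))*(-59) + 0 = (3 + 9*(-1*3))*(-59) + 0 = (3 + 9*(-3))*(-59) + 0 = (3 - 27)*(-59) + 0 = -24*(-59) + 0 = 1416 + 0 = 1416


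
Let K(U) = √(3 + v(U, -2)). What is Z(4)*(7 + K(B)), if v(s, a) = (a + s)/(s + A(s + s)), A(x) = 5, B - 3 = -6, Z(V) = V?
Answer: 28 + 2*√2 ≈ 30.828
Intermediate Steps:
B = -3 (B = 3 - 6 = -3)
v(s, a) = (a + s)/(5 + s) (v(s, a) = (a + s)/(s + 5) = (a + s)/(5 + s))
K(U) = √(3 + (-2 + U)/(5 + U))
Z(4)*(7 + K(B)) = 4*(7 + √((13 + 4*(-3))/(5 - 3))) = 4*(7 + √((13 - 12)/2)) = 4*(7 + √((½)*1)) = 4*(7 + √(½)) = 4*(7 + √2/2) = 28 + 2*√2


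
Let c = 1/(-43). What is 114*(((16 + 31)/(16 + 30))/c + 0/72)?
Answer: -115197/23 ≈ -5008.6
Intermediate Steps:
c = -1/43 ≈ -0.023256
114*(((16 + 31)/(16 + 30))/c + 0/72) = 114*(((16 + 31)/(16 + 30))/(-1/43) + 0/72) = 114*((47/46)*(-43) + 0*(1/72)) = 114*((47*(1/46))*(-43) + 0) = 114*((47/46)*(-43) + 0) = 114*(-2021/46 + 0) = 114*(-2021/46) = -115197/23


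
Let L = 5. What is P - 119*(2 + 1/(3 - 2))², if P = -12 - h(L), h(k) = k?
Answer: -1088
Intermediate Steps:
P = -17 (P = -12 - 1*5 = -12 - 5 = -17)
P - 119*(2 + 1/(3 - 2))² = -17 - 119*(2 + 1/(3 - 2))² = -17 - 119*(2 + 1/1)² = -17 - 119*(2 + 1)² = -17 - 119*3² = -17 - 119*9 = -17 - 1071 = -1088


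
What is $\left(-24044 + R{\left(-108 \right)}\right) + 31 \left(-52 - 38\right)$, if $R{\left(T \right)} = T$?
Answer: $-26942$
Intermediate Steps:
$\left(-24044 + R{\left(-108 \right)}\right) + 31 \left(-52 - 38\right) = \left(-24044 - 108\right) + 31 \left(-52 - 38\right) = -24152 + 31 \left(-90\right) = -24152 - 2790 = -26942$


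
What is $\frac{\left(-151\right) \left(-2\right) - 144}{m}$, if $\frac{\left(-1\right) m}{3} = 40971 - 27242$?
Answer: $- \frac{158}{41187} \approx -0.0038362$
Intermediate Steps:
$m = -41187$ ($m = - 3 \left(40971 - 27242\right) = \left(-3\right) 13729 = -41187$)
$\frac{\left(-151\right) \left(-2\right) - 144}{m} = \frac{\left(-151\right) \left(-2\right) - 144}{-41187} = \left(302 - 144\right) \left(- \frac{1}{41187}\right) = 158 \left(- \frac{1}{41187}\right) = - \frac{158}{41187}$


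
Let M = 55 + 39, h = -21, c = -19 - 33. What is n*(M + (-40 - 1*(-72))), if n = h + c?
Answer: -9198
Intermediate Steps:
c = -52
n = -73 (n = -21 - 52 = -73)
M = 94
n*(M + (-40 - 1*(-72))) = -73*(94 + (-40 - 1*(-72))) = -73*(94 + (-40 + 72)) = -73*(94 + 32) = -73*126 = -9198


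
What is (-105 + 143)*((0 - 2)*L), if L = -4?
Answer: 304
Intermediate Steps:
(-105 + 143)*((0 - 2)*L) = (-105 + 143)*((0 - 2)*(-4)) = 38*(-2*(-4)) = 38*8 = 304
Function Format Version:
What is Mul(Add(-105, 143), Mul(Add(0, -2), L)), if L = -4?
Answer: 304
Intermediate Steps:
Mul(Add(-105, 143), Mul(Add(0, -2), L)) = Mul(Add(-105, 143), Mul(Add(0, -2), -4)) = Mul(38, Mul(-2, -4)) = Mul(38, 8) = 304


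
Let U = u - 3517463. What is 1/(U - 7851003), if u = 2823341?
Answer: -1/8545125 ≈ -1.1703e-7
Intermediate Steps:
U = -694122 (U = 2823341 - 3517463 = -694122)
1/(U - 7851003) = 1/(-694122 - 7851003) = 1/(-8545125) = -1/8545125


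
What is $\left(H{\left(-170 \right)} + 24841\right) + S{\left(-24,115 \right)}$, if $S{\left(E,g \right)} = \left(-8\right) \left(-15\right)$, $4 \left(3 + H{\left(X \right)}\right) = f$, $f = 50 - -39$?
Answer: $\frac{99921}{4} \approx 24980.0$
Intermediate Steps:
$f = 89$ ($f = 50 + 39 = 89$)
$H{\left(X \right)} = \frac{77}{4}$ ($H{\left(X \right)} = -3 + \frac{1}{4} \cdot 89 = -3 + \frac{89}{4} = \frac{77}{4}$)
$S{\left(E,g \right)} = 120$
$\left(H{\left(-170 \right)} + 24841\right) + S{\left(-24,115 \right)} = \left(\frac{77}{4} + 24841\right) + 120 = \frac{99441}{4} + 120 = \frac{99921}{4}$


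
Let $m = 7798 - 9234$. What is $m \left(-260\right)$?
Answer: $373360$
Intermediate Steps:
$m = -1436$
$m \left(-260\right) = \left(-1436\right) \left(-260\right) = 373360$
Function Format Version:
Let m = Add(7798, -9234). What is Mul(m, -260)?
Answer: 373360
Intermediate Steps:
m = -1436
Mul(m, -260) = Mul(-1436, -260) = 373360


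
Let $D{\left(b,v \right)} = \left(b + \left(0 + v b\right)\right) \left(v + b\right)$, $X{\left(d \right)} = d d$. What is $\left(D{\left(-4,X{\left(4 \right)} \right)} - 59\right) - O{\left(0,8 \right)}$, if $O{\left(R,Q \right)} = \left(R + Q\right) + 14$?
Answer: $-897$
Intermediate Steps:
$X{\left(d \right)} = d^{2}$
$O{\left(R,Q \right)} = 14 + Q + R$ ($O{\left(R,Q \right)} = \left(Q + R\right) + 14 = 14 + Q + R$)
$D{\left(b,v \right)} = \left(b + v\right) \left(b + b v\right)$ ($D{\left(b,v \right)} = \left(b + \left(0 + b v\right)\right) \left(b + v\right) = \left(b + b v\right) \left(b + v\right) = \left(b + v\right) \left(b + b v\right)$)
$\left(D{\left(-4,X{\left(4 \right)} \right)} - 59\right) - O{\left(0,8 \right)} = \left(- 4 \left(-4 + 4^{2} + \left(4^{2}\right)^{2} - 4 \cdot 4^{2}\right) - 59\right) - \left(14 + 8 + 0\right) = \left(- 4 \left(-4 + 16 + 16^{2} - 64\right) - 59\right) - 22 = \left(- 4 \left(-4 + 16 + 256 - 64\right) - 59\right) - 22 = \left(\left(-4\right) 204 - 59\right) - 22 = \left(-816 - 59\right) - 22 = -875 - 22 = -897$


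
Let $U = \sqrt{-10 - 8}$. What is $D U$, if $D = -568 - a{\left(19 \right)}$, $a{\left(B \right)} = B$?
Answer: $- 1761 i \sqrt{2} \approx - 2490.4 i$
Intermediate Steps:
$D = -587$ ($D = -568 - 19 = -587$)
$U = 3 i \sqrt{2}$ ($U = \sqrt{-18} = 3 i \sqrt{2} \approx 4.2426 i$)
$D U = - 587 \cdot 3 i \sqrt{2} = - 1761 i \sqrt{2}$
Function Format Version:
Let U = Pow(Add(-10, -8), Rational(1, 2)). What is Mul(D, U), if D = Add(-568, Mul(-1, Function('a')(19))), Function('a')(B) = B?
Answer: Mul(-1761, I, Pow(2, Rational(1, 2))) ≈ Mul(-2490.4, I)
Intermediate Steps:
D = -587 (D = Add(-568, Mul(-1, 19)) = Add(-568, -19) = -587)
U = Mul(3, I, Pow(2, Rational(1, 2))) (U = Pow(-18, Rational(1, 2)) = Mul(3, I, Pow(2, Rational(1, 2))) ≈ Mul(4.2426, I))
Mul(D, U) = Mul(-587, Mul(3, I, Pow(2, Rational(1, 2)))) = Mul(-1761, I, Pow(2, Rational(1, 2)))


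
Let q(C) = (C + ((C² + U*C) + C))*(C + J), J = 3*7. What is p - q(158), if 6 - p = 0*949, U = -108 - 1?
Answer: -1442376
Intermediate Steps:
U = -109
p = 6 (p = 6 - 0*949 = 6 - 1*0 = 6 + 0 = 6)
J = 21
q(C) = (21 + C)*(C² - 107*C) (q(C) = (C + ((C² - 109*C) + C))*(C + 21) = (C + (C² - 108*C))*(21 + C) = (C² - 107*C)*(21 + C) = (21 + C)*(C² - 107*C))
p - q(158) = 6 - 158*(-2247 + 158² - 86*158) = 6 - 158*(-2247 + 24964 - 13588) = 6 - 158*9129 = 6 - 1*1442382 = 6 - 1442382 = -1442376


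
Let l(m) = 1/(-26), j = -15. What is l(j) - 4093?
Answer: -106419/26 ≈ -4093.0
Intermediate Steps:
l(m) = -1/26
l(j) - 4093 = -1/26 - 4093 = -106419/26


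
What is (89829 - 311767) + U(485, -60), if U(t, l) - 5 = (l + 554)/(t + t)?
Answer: -107637258/485 ≈ -2.2193e+5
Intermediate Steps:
U(t, l) = 5 + (554 + l)/(2*t) (U(t, l) = 5 + (l + 554)/(t + t) = 5 + (554 + l)/((2*t)) = 5 + (554 + l)*(1/(2*t)) = 5 + (554 + l)/(2*t))
(89829 - 311767) + U(485, -60) = (89829 - 311767) + (1/2)*(554 - 60 + 10*485)/485 = -221938 + (1/2)*(1/485)*(554 - 60 + 4850) = -221938 + (1/2)*(1/485)*5344 = -221938 + 2672/485 = -107637258/485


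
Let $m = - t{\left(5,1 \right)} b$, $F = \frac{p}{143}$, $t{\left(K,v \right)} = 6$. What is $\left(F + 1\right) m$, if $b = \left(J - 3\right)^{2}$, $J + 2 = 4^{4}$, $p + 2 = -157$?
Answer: $\frac{6048096}{143} \approx 42294.0$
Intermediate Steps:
$p = -159$ ($p = -2 - 157 = -159$)
$J = 254$ ($J = -2 + 4^{4} = -2 + 256 = 254$)
$b = 63001$ ($b = \left(254 - 3\right)^{2} = 251^{2} = 63001$)
$F = - \frac{159}{143} \approx -1.1119$
$m = -378006$ ($m = \left(-1\right) 6 \cdot 63001 = \left(-6\right) 63001 = -378006$)
$\left(F + 1\right) m = \left(- \frac{159}{143} + 1\right) \left(-378006\right) = \left(- \frac{16}{143}\right) \left(-378006\right) = \frac{6048096}{143}$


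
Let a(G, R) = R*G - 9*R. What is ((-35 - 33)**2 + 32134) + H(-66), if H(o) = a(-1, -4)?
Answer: 36798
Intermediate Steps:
a(G, R) = -9*R + G*R (a(G, R) = G*R - 9*R = -9*R + G*R)
H(o) = 40 (H(o) = -4*(-9 - 1) = -4*(-10) = 40)
((-35 - 33)**2 + 32134) + H(-66) = ((-35 - 33)**2 + 32134) + 40 = ((-68)**2 + 32134) + 40 = (4624 + 32134) + 40 = 36758 + 40 = 36798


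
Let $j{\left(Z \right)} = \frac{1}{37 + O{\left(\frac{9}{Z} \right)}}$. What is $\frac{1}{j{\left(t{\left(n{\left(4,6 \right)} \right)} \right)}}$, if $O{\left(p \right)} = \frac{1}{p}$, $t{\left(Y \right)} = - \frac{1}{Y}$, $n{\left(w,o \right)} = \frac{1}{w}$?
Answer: $\frac{329}{9} \approx 36.556$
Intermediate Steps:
$j{\left(Z \right)} = \frac{1}{37 + \frac{Z}{9}}$ ($j{\left(Z \right)} = \frac{1}{37 + \frac{1}{9 \frac{1}{Z}}} = \frac{1}{37 + \frac{Z}{9}}$)
$\frac{1}{j{\left(t{\left(n{\left(4,6 \right)} \right)} \right)}} = \frac{1}{9 \frac{1}{333 - \frac{1}{\frac{1}{4}}}} = \frac{1}{9 \frac{1}{333 - 4}} = \frac{1}{9 \cdot \frac{1}{329}} = \frac{1}{\frac{9}{329}} = \frac{329}{9}$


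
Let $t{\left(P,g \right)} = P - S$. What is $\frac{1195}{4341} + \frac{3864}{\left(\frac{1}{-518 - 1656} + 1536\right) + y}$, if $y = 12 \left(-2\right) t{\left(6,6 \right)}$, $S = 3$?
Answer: $\frac{40269226901}{13816252635} \approx 2.9146$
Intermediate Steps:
$t{\left(P,g \right)} = -3 + P$ ($t{\left(P,g \right)} = P - 3 = -3 + P$)
$y = -72$ ($y = 12 \left(-2\right) \left(-3 + 6\right) = \left(-24\right) 3 = -72$)
$\frac{1195}{4341} + \frac{3864}{\left(\frac{1}{-518 - 1656} + 1536\right) + y} = \frac{1195}{4341} + \frac{3864}{\left(\frac{1}{-518 - 1656} + 1536\right) - 72} = 1195 \cdot \frac{1}{4341} + \frac{3864}{\left(\frac{1}{-2174} + 1536\right) - 72} = \frac{1195}{4341} + \frac{3864}{\left(- \frac{1}{2174} + 1536\right) - 72} = \frac{1195}{4341} + \frac{3864}{\frac{3339263}{2174} - 72} = \frac{1195}{4341} + \frac{3864}{\frac{3182735}{2174}} = \frac{1195}{4341} + 3864 \cdot \frac{2174}{3182735} = \frac{1195}{4341} + \frac{8400336}{3182735} = \frac{40269226901}{13816252635}$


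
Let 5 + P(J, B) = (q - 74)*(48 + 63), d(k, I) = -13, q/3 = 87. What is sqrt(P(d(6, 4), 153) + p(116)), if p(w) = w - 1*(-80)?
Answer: 2*sqrt(5237) ≈ 144.73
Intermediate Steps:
q = 261 (q = 3*87 = 261)
p(w) = 80 + w (p(w) = w + 80 = 80 + w)
P(J, B) = 20752 (P(J, B) = -5 + (261 - 74)*(48 + 63) = -5 + 187*111 = -5 + 20757 = 20752)
sqrt(P(d(6, 4), 153) + p(116)) = sqrt(20752 + (80 + 116)) = sqrt(20752 + 196) = sqrt(20948) = 2*sqrt(5237)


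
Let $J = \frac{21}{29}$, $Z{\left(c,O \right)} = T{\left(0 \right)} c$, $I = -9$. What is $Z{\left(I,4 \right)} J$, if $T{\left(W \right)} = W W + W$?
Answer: $0$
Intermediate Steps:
$T{\left(W \right)} = W + W^{2}$ ($T{\left(W \right)} = W^{2} + W = W + W^{2}$)
$Z{\left(c,O \right)} = 0$ ($Z{\left(c,O \right)} = 0 \left(1 + 0\right) c = 0 \cdot 1 c = 0 c = 0$)
$J = \frac{21}{29}$ ($J = 21 \cdot \frac{1}{29} = \frac{21}{29} \approx 0.72414$)
$Z{\left(I,4 \right)} J = 0 \cdot \frac{21}{29} = 0$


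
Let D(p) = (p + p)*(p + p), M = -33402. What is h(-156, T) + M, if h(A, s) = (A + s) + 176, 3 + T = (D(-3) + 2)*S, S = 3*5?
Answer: -32815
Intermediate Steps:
S = 15
D(p) = 4*p² (D(p) = (2*p)*(2*p) = 4*p²)
T = 567 (T = -3 + (4*(-3)² + 2)*15 = -3 + (4*9 + 2)*15 = -3 + (36 + 2)*15 = -3 + 38*15 = -3 + 570 = 567)
h(A, s) = 176 + A + s
h(-156, T) + M = (176 - 156 + 567) - 33402 = 587 - 33402 = -32815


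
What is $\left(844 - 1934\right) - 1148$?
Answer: $-2238$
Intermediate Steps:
$\left(844 - 1934\right) - 1148 = -1090 - 1148 = -2238$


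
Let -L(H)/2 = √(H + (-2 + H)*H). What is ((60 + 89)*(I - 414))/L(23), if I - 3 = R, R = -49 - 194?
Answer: 48723*√506/506 ≈ 2166.0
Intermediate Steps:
R = -243
I = -240 (I = 3 - 243 = -240)
L(H) = -2*√(H + H*(-2 + H)) (L(H) = -2*√(H + (-2 + H)*H) = -2*√(H + H*(-2 + H)))
((60 + 89)*(I - 414))/L(23) = ((60 + 89)*(-240 - 414))/((-2*√23*√(-1 + 23))) = (149*(-654))/((-2*√506)) = -97446*(-√506/1012) = -(-48723)*√506/506 = 48723*√506/506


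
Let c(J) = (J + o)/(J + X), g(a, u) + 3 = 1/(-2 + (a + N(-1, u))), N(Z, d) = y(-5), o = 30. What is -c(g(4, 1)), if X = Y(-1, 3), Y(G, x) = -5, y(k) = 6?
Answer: 31/9 ≈ 3.4444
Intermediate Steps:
X = -5
N(Z, d) = 6
g(a, u) = -3 + 1/(4 + a) (g(a, u) = -3 + 1/(-2 + (a + 6)) = -3 + 1/(-2 + (6 + a)) = -3 + 1/(4 + a))
c(J) = (30 + J)/(-5 + J) (c(J) = (J + 30)/(J - 5) = (30 + J)/(-5 + J))
-c(g(4, 1)) = -(30 + (-11 - 3*4)/(4 + 4))/(-5 + (-11 - 3*4)/(4 + 4)) = -(30 + (-11 - 12)/8)/(-5 + (-11 - 12)/8) = -(30 + (1/8)*(-23))/(-5 + (1/8)*(-23)) = -(30 - 23/8)/(-5 - 23/8) = -217/((-63/8)*8) = -(-8)*217/(63*8) = -1*(-31/9) = 31/9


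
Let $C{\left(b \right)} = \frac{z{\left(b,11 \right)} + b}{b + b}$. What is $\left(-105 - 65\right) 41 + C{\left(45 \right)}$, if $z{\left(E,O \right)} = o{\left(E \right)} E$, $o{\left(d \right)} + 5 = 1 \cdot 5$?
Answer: $- \frac{13939}{2} \approx -6969.5$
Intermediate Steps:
$o{\left(d \right)} = 0$ ($o{\left(d \right)} = -5 + 1 \cdot 5 = -5 + 5 = 0$)
$z{\left(E,O \right)} = 0$ ($z{\left(E,O \right)} = 0 E = 0$)
$C{\left(b \right)} = \frac{1}{2}$ ($C{\left(b \right)} = \frac{0 + b}{b + b} = \frac{b}{2 b} = b \frac{1}{2 b} = \frac{1}{2}$)
$\left(-105 - 65\right) 41 + C{\left(45 \right)} = \left(-105 - 65\right) 41 + \frac{1}{2} = \left(-170\right) 41 + \frac{1}{2} = -6970 + \frac{1}{2} = - \frac{13939}{2}$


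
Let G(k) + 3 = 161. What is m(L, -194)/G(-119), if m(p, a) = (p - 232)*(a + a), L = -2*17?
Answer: 51604/79 ≈ 653.21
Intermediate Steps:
L = -34
G(k) = 158 (G(k) = -3 + 161 = 158)
m(p, a) = 2*a*(-232 + p) (m(p, a) = (-232 + p)*(2*a) = 2*a*(-232 + p))
m(L, -194)/G(-119) = (2*(-194)*(-232 - 34))/158 = (2*(-194)*(-266))*(1/158) = 103208*(1/158) = 51604/79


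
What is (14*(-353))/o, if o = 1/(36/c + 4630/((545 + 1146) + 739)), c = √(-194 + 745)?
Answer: -2288146/243 - 177912*√551/551 ≈ -16996.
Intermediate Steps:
c = √551 ≈ 23.473
o = 1/(463/243 + 36*√551/551) (o = 1/(36/(√551) + 4630/((545 + 1146) + 739)) = 1/(36*(√551/551) + 4630/(1691 + 739)) = 1/(36*√551/551 + 4630/2430) = 1/(36*√551/551 + 4630*(1/2430)) = 1/(36*√551/551 + 463/243) = 1/(463/243 + 36*√551/551) ≈ 0.29078)
(14*(-353))/o = (14*(-353))/(61992459/41589815 - 2125764*√551/41589815) = -4942/(61992459/41589815 - 2125764*√551/41589815)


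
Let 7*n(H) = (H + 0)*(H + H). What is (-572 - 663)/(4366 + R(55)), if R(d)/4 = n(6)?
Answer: -1729/6170 ≈ -0.28023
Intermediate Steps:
n(H) = 2*H²/7 (n(H) = ((H + 0)*(H + H))/7 = (H*(2*H))/7 = (2*H²)/7 = 2*H²/7)
R(d) = 288/7 (R(d) = 4*((2/7)*6²) = 4*((2/7)*36) = 4*(72/7) = 288/7)
(-572 - 663)/(4366 + R(55)) = (-572 - 663)/(4366 + 288/7) = -1235/30850/7 = -1235*7/30850 = -1729/6170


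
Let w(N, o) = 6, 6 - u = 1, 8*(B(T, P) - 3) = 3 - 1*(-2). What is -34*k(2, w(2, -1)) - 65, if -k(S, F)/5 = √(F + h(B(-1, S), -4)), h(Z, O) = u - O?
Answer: -65 + 170*√15 ≈ 593.41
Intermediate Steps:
B(T, P) = 29/8 (B(T, P) = 3 + (3 - 1*(-2))/8 = 3 + (3 + 2)/8 = 3 + (⅛)*5 = 3 + 5/8 = 29/8)
u = 5 (u = 6 - 1*1 = 6 - 1 = 5)
h(Z, O) = 5 - O
k(S, F) = -5*√(9 + F) (k(S, F) = -5*√(F + (5 - 1*(-4))) = -5*√(F + (5 + 4)) = -5*√(F + 9) = -5*√(9 + F))
-34*k(2, w(2, -1)) - 65 = -(-170)*√(9 + 6) - 65 = -(-170)*√15 - 65 = 170*√15 - 65 = -65 + 170*√15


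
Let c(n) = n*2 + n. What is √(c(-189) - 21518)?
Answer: I*√22085 ≈ 148.61*I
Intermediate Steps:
c(n) = 3*n (c(n) = 2*n + n = 3*n)
√(c(-189) - 21518) = √(3*(-189) - 21518) = √(-567 - 21518) = √(-22085) = I*√22085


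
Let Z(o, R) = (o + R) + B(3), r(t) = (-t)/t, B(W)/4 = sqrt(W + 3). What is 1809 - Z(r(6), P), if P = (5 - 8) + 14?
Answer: 1799 - 4*sqrt(6) ≈ 1789.2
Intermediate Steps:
B(W) = 4*sqrt(3 + W) (B(W) = 4*sqrt(W + 3) = 4*sqrt(3 + W))
P = 11 (P = -3 + 14 = 11)
r(t) = -1
Z(o, R) = R + o + 4*sqrt(6) (Z(o, R) = (o + R) + 4*sqrt(3 + 3) = (R + o) + 4*sqrt(6) = R + o + 4*sqrt(6))
1809 - Z(r(6), P) = 1809 - (11 - 1 + 4*sqrt(6)) = 1809 - (10 + 4*sqrt(6)) = 1809 + (-10 - 4*sqrt(6)) = 1799 - 4*sqrt(6)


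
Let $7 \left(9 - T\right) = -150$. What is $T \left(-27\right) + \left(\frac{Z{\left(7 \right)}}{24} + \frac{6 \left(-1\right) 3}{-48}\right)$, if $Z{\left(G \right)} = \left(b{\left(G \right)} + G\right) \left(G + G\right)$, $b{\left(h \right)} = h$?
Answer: $- \frac{136589}{168} \approx -813.03$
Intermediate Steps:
$T = \frac{213}{7}$ ($T = 9 - - \frac{150}{7} = 9 + \frac{150}{7} = \frac{213}{7} \approx 30.429$)
$Z{\left(G \right)} = 4 G^{2}$ ($Z{\left(G \right)} = \left(G + G\right) \left(G + G\right) = 2 G 2 G = 4 G^{2}$)
$T \left(-27\right) + \left(\frac{Z{\left(7 \right)}}{24} + \frac{6 \left(-1\right) 3}{-48}\right) = \frac{213}{7} \left(-27\right) + \left(\frac{4 \cdot 7^{2}}{24} + \frac{6 \left(-1\right) 3}{-48}\right) = - \frac{5751}{7} + \left(4 \cdot 49 \cdot \frac{1}{24} + \left(-6\right) 3 \left(- \frac{1}{48}\right)\right) = - \frac{5751}{7} + \left(196 \cdot \frac{1}{24} - - \frac{3}{8}\right) = - \frac{5751}{7} + \left(\frac{49}{6} + \frac{3}{8}\right) = - \frac{5751}{7} + \frac{205}{24} = - \frac{136589}{168}$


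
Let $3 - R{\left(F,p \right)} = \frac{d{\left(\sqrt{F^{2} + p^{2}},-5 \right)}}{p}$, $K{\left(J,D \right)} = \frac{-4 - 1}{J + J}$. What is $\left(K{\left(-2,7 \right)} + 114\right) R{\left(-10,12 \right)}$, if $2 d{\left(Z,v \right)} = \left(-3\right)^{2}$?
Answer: $\frac{9681}{32} \approx 302.53$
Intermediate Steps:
$d{\left(Z,v \right)} = \frac{9}{2}$ ($d{\left(Z,v \right)} = \frac{\left(-3\right)^{2}}{2} = \frac{1}{2} \cdot 9 = \frac{9}{2}$)
$K{\left(J,D \right)} = - \frac{5}{2 J}$
$R{\left(F,p \right)} = 3 - \frac{9}{2 p}$
$\left(K{\left(-2,7 \right)} + 114\right) R{\left(-10,12 \right)} = \left(- \frac{5}{2 \left(-2\right)} + 114\right) \left(3 - \frac{9}{2 \cdot 12}\right) = \left(\left(- \frac{5}{2}\right) \left(- \frac{1}{2}\right) + 114\right) \left(3 - \frac{3}{8}\right) = \left(\frac{5}{4} + 114\right) \left(3 - \frac{3}{8}\right) = \frac{461}{4} \cdot \frac{21}{8} = \frac{9681}{32}$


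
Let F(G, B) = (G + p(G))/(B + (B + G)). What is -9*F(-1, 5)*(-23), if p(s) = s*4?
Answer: -115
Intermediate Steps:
p(s) = 4*s
F(G, B) = 5*G/(G + 2*B) (F(G, B) = (G + 4*G)/(B + (B + G)) = (5*G)/(G + 2*B) = 5*G/(G + 2*B))
-9*F(-1, 5)*(-23) = -45*(-1)/(-1 + 2*5)*(-23) = -45*(-1)/(-1 + 10)*(-23) = -45*(-1)/9*(-23) = -9*(-5/9)*(-23) = 5*(-23) = -115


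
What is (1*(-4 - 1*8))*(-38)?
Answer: 456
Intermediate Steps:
(1*(-4 - 1*8))*(-38) = (1*(-4 - 8))*(-38) = (1*(-12))*(-38) = -12*(-38) = 456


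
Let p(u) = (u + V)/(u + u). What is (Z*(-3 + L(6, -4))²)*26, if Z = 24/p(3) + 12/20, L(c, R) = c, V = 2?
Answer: 34398/5 ≈ 6879.6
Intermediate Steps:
p(u) = (2 + u)/(2*u) (p(u) = (u + 2)/(u + u) = (2 + u)/((2*u)) = (2 + u)*(1/(2*u)) = (2 + u)/(2*u))
Z = 147/5 (Z = 24/(((½)*(2 + 3)/3)) + 12/20 = 24/(((½)*(⅓)*5)) + 12*(1/20) = 24/(⅚) + ⅗ = 24*(6/5) + ⅗ = 144/5 + ⅗ = 147/5 ≈ 29.400)
(Z*(-3 + L(6, -4))²)*26 = (147*(-3 + 6)²/5)*26 = ((147/5)*3²)*26 = ((147/5)*9)*26 = (1323/5)*26 = 34398/5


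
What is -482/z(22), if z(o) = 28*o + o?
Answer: -241/319 ≈ -0.75549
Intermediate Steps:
z(o) = 29*o
-482/z(22) = -482/(29*22) = -482/638 = -482*1/638 = -241/319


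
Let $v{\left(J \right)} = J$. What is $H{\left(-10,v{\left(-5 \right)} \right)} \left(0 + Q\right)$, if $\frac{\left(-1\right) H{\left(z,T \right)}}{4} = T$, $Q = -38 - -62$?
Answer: $480$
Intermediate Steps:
$Q = 24$ ($Q = -38 + 62 = 24$)
$H{\left(z,T \right)} = - 4 T$
$H{\left(-10,v{\left(-5 \right)} \right)} \left(0 + Q\right) = \left(-4\right) \left(-5\right) \left(0 + 24\right) = 20 \cdot 24 = 480$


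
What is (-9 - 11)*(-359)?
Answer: 7180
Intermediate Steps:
(-9 - 11)*(-359) = -20*(-359) = 7180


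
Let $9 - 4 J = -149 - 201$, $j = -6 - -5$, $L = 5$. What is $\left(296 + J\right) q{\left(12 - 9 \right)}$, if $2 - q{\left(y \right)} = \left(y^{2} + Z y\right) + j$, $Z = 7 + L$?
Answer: $- \frac{32403}{2} \approx -16202.0$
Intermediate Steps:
$j = -1$ ($j = -6 + 5 = -1$)
$Z = 12$ ($Z = 7 + 5 = 12$)
$q{\left(y \right)} = 3 - y^{2} - 12 y$ ($q{\left(y \right)} = 2 - \left(\left(y^{2} + 12 y\right) - 1\right) = 2 - \left(-1 + y^{2} + 12 y\right) = 3 - y^{2} - 12 y$)
$J = \frac{359}{4}$ ($J = \frac{9}{4} - \frac{-149 - 201}{4} = \frac{9}{4} - - \frac{175}{2} = \frac{9}{4} + \frac{175}{2} = \frac{359}{4} \approx 89.75$)
$\left(296 + J\right) q{\left(12 - 9 \right)} = \left(296 + \frac{359}{4}\right) \left(3 - \left(12 - 9\right)^{2} - 12 \left(12 - 9\right)\right) = \frac{1543 \left(3 - 3^{2} - 36\right)}{4} = \frac{1543 \left(3 - 9 - 36\right)}{4} = \frac{1543}{4} \left(-42\right) = - \frac{32403}{2}$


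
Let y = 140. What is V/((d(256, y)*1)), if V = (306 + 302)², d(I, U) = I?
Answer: 1444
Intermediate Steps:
V = 369664 (V = 608² = 369664)
V/((d(256, y)*1)) = 369664/((256*1)) = 369664/256 = 369664*(1/256) = 1444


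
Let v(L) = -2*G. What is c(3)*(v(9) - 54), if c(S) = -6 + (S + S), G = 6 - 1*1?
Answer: 0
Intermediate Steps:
G = 5 (G = 6 - 1 = 5)
v(L) = -10 (v(L) = -2*5 = -10)
c(S) = -6 + 2*S
c(3)*(v(9) - 54) = (-6 + 2*3)*(-10 - 54) = (-6 + 6)*(-64) = 0*(-64) = 0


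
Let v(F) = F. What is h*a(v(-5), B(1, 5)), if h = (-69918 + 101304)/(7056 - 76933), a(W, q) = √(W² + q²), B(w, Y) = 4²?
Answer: -31386*√281/69877 ≈ -7.5293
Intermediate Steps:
B(w, Y) = 16
h = -31386/69877 (h = 31386/(-69877) = 31386*(-1/69877) = -31386/69877 ≈ -0.44916)
h*a(v(-5), B(1, 5)) = -31386*√((-5)² + 16²)/69877 = -31386*√(25 + 256)/69877 = -31386*√281/69877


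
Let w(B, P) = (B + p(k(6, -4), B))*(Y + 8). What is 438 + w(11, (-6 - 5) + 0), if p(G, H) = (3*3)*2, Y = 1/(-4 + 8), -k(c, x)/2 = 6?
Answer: 2709/4 ≈ 677.25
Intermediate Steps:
k(c, x) = -12 (k(c, x) = -2*6 = -12)
Y = 1/4 ≈ 0.25000
p(G, H) = 18 (p(G, H) = 9*2 = 18)
w(B, P) = 297/2 + 33*B/4 (w(B, P) = (B + 18)*(1/4 + 8) = (18 + B)*(33/4) = 297/2 + 33*B/4)
438 + w(11, (-6 - 5) + 0) = 438 + (297/2 + (33/4)*11) = 438 + (297/2 + 363/4) = 438 + 957/4 = 2709/4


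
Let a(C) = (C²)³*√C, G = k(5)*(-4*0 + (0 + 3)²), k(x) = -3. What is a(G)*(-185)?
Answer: -215018371395*I*√3 ≈ -3.7242e+11*I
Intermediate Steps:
G = -27 (G = -3*(-4*0 + (0 + 3)²) = -3*(0 + 3²) = -3*(0 + 9) = -3*9 = -27)
a(C) = C^(13/2) (a(C) = C⁶*√C = C^(13/2))
a(G)*(-185) = (-27)^(13/2)*(-185) = (1162261467*I*√3)*(-185) = -215018371395*I*√3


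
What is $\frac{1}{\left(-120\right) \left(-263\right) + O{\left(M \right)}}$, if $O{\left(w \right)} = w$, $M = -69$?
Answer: $\frac{1}{31491} \approx 3.1755 \cdot 10^{-5}$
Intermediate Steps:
$\frac{1}{\left(-120\right) \left(-263\right) + O{\left(M \right)}} = \frac{1}{\left(-120\right) \left(-263\right) - 69} = \frac{1}{31560 - 69} = \frac{1}{31491}$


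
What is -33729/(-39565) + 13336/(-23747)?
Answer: 273323723/939550055 ≈ 0.29091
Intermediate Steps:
-33729/(-39565) + 13336/(-23747) = -33729*(-1/39565) + 13336*(-1/23747) = 33729/39565 - 13336/23747 = 273323723/939550055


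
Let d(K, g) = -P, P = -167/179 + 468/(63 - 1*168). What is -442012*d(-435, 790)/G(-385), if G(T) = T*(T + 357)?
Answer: -3731575807/16884175 ≈ -221.01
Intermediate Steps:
P = -33769/6265 (P = -167*1/179 + 468/(63 - 168) = -167/179 + 468/(-105) = -167/179 + 468*(-1/105) = -167/179 - 156/35 = -33769/6265 ≈ -5.3901)
d(K, g) = 33769/6265 (d(K, g) = -1*(-33769/6265) = 33769/6265)
G(T) = T*(357 + T)
-442012*d(-435, 790)/G(-385) = -442012*(-33769/(2412025*(357 - 385))) = -442012/(-385*(-28)*(6265/33769)) = -442012/(10780*(6265/33769)) = -442012/67536700/33769 = -442012*33769/67536700 = -3731575807/16884175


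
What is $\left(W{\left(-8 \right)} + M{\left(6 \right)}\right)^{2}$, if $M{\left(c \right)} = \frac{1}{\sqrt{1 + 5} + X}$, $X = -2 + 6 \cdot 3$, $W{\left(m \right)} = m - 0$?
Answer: $\frac{1968131}{31250} + \frac{992 \sqrt{6}}{15625} \approx 63.136$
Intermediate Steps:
$W{\left(m \right)} = m$ ($W{\left(m \right)} = m + 0 = m$)
$X = 16$ ($X = -2 + 18 = 16$)
$M{\left(c \right)} = \frac{1}{16 + \sqrt{6}}$ ($M{\left(c \right)} = \frac{1}{\sqrt{1 + 5} + 16} = \frac{1}{\sqrt{6} + 16} = \frac{1}{16 + \sqrt{6}}$)
$\left(W{\left(-8 \right)} + M{\left(6 \right)}\right)^{2} = \left(-8 + \left(\frac{8}{125} - \frac{\sqrt{6}}{250}\right)\right)^{2} = \left(- \frac{992}{125} - \frac{\sqrt{6}}{250}\right)^{2}$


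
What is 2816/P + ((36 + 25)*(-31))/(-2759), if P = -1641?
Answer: -150523/146049 ≈ -1.0306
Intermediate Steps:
2816/P + ((36 + 25)*(-31))/(-2759) = 2816/(-1641) + ((36 + 25)*(-31))/(-2759) = 2816*(-1/1641) + (61*(-31))*(-1/2759) = -2816/1641 - 1891*(-1/2759) = -2816/1641 + 61/89 = -150523/146049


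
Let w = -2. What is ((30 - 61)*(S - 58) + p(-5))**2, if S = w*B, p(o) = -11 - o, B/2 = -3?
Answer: 2016400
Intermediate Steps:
B = -6 (B = 2*(-3) = -6)
S = 12 (S = -2*(-6) = 12)
((30 - 61)*(S - 58) + p(-5))**2 = ((30 - 61)*(12 - 58) + (-11 - 1*(-5)))**2 = (-31*(-46) + (-11 + 5))**2 = (1426 - 6)**2 = 1420**2 = 2016400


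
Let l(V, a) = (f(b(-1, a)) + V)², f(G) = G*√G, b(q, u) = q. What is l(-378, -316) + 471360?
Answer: 614243 + 756*I ≈ 6.1424e+5 + 756.0*I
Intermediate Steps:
f(G) = G^(3/2)
l(V, a) = (V - I)² (l(V, a) = ((-1)^(3/2) + V)² = (-I + V)² = (V - I)²)
l(-378, -316) + 471360 = (-378 - I)² + 471360 = 471360 + (-378 - I)²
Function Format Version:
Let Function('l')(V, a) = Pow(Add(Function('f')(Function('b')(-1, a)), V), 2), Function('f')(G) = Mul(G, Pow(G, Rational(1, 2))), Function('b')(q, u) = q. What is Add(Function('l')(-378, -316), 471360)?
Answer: Add(614243, Mul(756, I)) ≈ Add(6.1424e+5, Mul(756.00, I))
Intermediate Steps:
Function('f')(G) = Pow(G, Rational(3, 2))
Function('l')(V, a) = Pow(Add(V, Mul(-1, I)), 2) (Function('l')(V, a) = Pow(Add(Pow(-1, Rational(3, 2)), V), 2) = Pow(Add(Mul(-1, I), V), 2) = Pow(Add(V, Mul(-1, I)), 2))
Add(Function('l')(-378, -316), 471360) = Add(Pow(Add(-378, Mul(-1, I)), 2), 471360) = Add(471360, Pow(Add(-378, Mul(-1, I)), 2))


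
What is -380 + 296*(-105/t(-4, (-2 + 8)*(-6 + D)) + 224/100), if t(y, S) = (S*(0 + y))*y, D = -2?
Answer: 258807/800 ≈ 323.51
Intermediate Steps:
t(y, S) = S*y² (t(y, S) = (S*y)*y = S*y²)
-380 + 296*(-105/t(-4, (-2 + 8)*(-6 + D)) + 224/100) = -380 + 296*(-105*1/(16*(-6 - 2)*(-2 + 8)) + 224/100) = -380 + 296*(-105/((6*(-8))*16) + 224*(1/100)) = -380 + 296*(-105/((-48*16)) + 56/25) = -380 + 296*(-105/(-768) + 56/25) = -380 + 296*(-105*(-1/768) + 56/25) = -380 + 296*(35/256 + 56/25) = -380 + 296*(15211/6400) = -380 + 562807/800 = 258807/800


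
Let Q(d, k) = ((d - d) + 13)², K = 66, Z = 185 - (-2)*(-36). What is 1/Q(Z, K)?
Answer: 1/169 ≈ 0.0059172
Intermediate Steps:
Z = 113 (Z = 185 - 1*72 = 185 - 72 = 113)
Q(d, k) = 169 (Q(d, k) = (0 + 13)² = 13² = 169)
1/Q(Z, K) = 1/169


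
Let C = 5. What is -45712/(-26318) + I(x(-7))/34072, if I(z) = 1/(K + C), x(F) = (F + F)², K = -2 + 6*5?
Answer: 25698751015/14795663784 ≈ 1.7369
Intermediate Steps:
K = 28 (K = -2 + 30 = 28)
x(F) = 4*F² (x(F) = (2*F)² = 4*F²)
I(z) = 1/33 (I(z) = 1/(28 + 5) = 1/33)
-45712/(-26318) + I(x(-7))/34072 = -45712/(-26318) + (1/33)/34072 = -45712*(-1/26318) + (1/33)*(1/34072) = 22856/13159 + 1/1124376 = 25698751015/14795663784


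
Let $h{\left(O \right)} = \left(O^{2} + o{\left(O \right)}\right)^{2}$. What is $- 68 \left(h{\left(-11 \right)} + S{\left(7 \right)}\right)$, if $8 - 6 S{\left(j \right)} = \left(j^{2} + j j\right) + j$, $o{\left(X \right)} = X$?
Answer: $- \frac{2465102}{3} \approx -8.217 \cdot 10^{5}$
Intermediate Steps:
$h{\left(O \right)} = \left(O + O^{2}\right)^{2}$ ($h{\left(O \right)} = \left(O^{2} + O\right)^{2} = \left(O + O^{2}\right)^{2}$)
$S{\left(j \right)} = \frac{4}{3} - \frac{j^{2}}{3} - \frac{j}{6}$ ($S{\left(j \right)} = \frac{4}{3} - \frac{\left(j^{2} + j j\right) + j}{6} = \frac{4}{3} - \frac{\left(j^{2} + j^{2}\right) + j}{6} = \frac{4}{3} - \frac{2 j^{2} + j}{6} = \frac{4}{3} - \frac{j + 2 j^{2}}{6} = \frac{4}{3} - \left(\frac{j^{2}}{3} + \frac{j}{6}\right) = \frac{4}{3} - \frac{j^{2}}{3} - \frac{j}{6}$)
$- 68 \left(h{\left(-11 \right)} + S{\left(7 \right)}\right) = - 68 \left(\left(-11\right)^{2} \left(1 - 11\right)^{2} - \left(- \frac{1}{6} + \frac{49}{3}\right)\right) = - 68 \left(121 \left(-10\right)^{2} - \frac{97}{6}\right) = - 68 \left(121 \cdot 100 - \frac{97}{6}\right) = - 68 \left(12100 - \frac{97}{6}\right) = \left(-68\right) \frac{72503}{6} = - \frac{2465102}{3}$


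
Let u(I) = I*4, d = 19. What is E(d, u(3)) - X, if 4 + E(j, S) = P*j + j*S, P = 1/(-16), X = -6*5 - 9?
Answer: 4189/16 ≈ 261.81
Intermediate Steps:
X = -39 (X = -30 - 9 = -39)
P = -1/16 ≈ -0.062500
u(I) = 4*I
E(j, S) = -4 - j/16 + S*j (E(j, S) = -4 + (-j/16 + j*S) = -4 + (-j/16 + S*j) = -4 - j/16 + S*j)
E(d, u(3)) - X = (-4 - 1/16*19 + (4*3)*19) - 1*(-39) = (-4 - 19/16 + 12*19) + 39 = (-4 - 19/16 + 228) + 39 = 3565/16 + 39 = 4189/16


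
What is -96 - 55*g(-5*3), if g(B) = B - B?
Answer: -96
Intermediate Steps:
g(B) = 0
-96 - 55*g(-5*3) = -96 - 55*0 = -96 + 0 = -96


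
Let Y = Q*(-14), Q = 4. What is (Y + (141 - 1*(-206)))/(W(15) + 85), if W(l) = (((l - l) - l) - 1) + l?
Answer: 97/28 ≈ 3.4643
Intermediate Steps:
Y = -56 (Y = 4*(-14) = -56)
W(l) = -1 (W(l) = ((0 - l) - 1) + l = (-l - 1) + l = (-1 - l) + l = -1)
(Y + (141 - 1*(-206)))/(W(15) + 85) = (-56 + (141 - 1*(-206)))/(-1 + 85) = (-56 + (141 + 206))/84 = (-56 + 347)*(1/84) = 291*(1/84) = 97/28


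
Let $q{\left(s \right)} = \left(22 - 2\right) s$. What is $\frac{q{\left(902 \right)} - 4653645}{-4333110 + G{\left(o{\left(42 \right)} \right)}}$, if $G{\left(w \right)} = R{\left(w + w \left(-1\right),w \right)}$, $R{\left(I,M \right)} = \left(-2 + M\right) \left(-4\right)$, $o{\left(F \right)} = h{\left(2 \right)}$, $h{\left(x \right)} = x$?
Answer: $\frac{927121}{866622} \approx 1.0698$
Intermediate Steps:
$q{\left(s \right)} = 20 s$
$o{\left(F \right)} = 2$
$R{\left(I,M \right)} = 8 - 4 M$
$G{\left(w \right)} = 8 - 4 w$
$\frac{q{\left(902 \right)} - 4653645}{-4333110 + G{\left(o{\left(42 \right)} \right)}} = \frac{20 \cdot 902 - 4653645}{-4333110 + \left(8 - 8\right)} = \frac{18040 - 4653645}{-4333110 + \left(8 - 8\right)} = - \frac{4635605}{-4333110 + 0} = - \frac{4635605}{-4333110} = \left(-4635605\right) \left(- \frac{1}{4333110}\right) = \frac{927121}{866622}$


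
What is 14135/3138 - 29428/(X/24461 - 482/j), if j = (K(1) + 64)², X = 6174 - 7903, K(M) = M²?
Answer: 9543922190413045/59920822326 ≈ 1.5928e+5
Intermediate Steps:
X = -1729
j = 4225 (j = (1² + 64)² = (1 + 64)² = 65² = 4225)
14135/3138 - 29428/(X/24461 - 482/j) = 14135/3138 - 29428/(-1729/24461 - 482/4225) = 14135/3138 - 29428/(-19095227/103347725) = 14135/3138 - 29428*(-103347725/19095227) = 14135/3138 + 3041316851300/19095227 = 9543922190413045/59920822326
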